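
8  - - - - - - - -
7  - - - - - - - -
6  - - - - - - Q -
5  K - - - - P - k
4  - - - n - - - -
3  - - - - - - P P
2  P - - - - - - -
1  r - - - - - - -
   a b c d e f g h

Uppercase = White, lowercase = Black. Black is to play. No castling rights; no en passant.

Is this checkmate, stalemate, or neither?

checkmate

Black to move; black king on h5.
In check: yes, from the white queen on g6.
King squares — g4: attacked by Ph3; h4: attacked by Pg3; g5: attacked by Qg6; g6: attacked by Pf5; h6: attacked by Qg6.
Legal moves for Black: none.
In check with no legal moves → checkmate.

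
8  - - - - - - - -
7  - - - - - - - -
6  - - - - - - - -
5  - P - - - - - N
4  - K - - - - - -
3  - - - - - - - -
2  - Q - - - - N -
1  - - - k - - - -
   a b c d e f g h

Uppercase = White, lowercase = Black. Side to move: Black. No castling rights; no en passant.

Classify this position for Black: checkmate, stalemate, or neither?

Black to move; black king on d1.
In check: no.
King squares — c1: attacked by Qb2; e1: attacked by Ng2; c2: attacked by Qb2; d2: attacked by Qb2; e2: attacked by Qb2.
Legal moves for Black: none.
Not in check and no legal moves → stalemate.

stalemate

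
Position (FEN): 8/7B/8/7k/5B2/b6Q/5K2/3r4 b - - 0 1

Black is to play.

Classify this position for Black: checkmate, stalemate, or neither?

checkmate

Black to move; black king on h5.
In check: yes, from the white queen on h3.
King squares — g4: attacked by Qh3; h4: attacked by Qh3; g5: attacked by Bf4; g6: attacked by Bh7; h6: attacked by Qh3.
Legal moves for Black: none.
In check with no legal moves → checkmate.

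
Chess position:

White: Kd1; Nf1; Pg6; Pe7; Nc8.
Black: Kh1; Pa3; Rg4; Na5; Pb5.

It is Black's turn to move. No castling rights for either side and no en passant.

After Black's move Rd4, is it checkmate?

no

After Rd4: white king on d1; in check: yes, from the black rook on d4.
White has 5 legal replies: Ke2, Kc2, Ke1, Kc1, Nd2.
In check but a legal move exists → not checkmate.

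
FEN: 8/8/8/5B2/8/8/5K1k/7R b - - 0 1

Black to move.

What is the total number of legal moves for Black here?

1

Black to move; king on h2.
In check: yes, from the white rook on h1.
Legal moves: Kxh1.
Count: 1.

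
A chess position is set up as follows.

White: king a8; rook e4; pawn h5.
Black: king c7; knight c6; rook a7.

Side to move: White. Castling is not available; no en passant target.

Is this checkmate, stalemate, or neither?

checkmate

White to move; white king on a8.
In check: yes, from the black rook on a7.
King squares — a7: attacked by Nc6; b7: attacked by Ra7; b8: attacked by Nc6.
Legal moves for White: none.
In check with no legal moves → checkmate.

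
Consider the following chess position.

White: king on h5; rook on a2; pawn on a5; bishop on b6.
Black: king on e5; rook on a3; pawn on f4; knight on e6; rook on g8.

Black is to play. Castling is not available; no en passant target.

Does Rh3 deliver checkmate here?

After Rh3: white king on h5; in check: yes, from the black rook on h3.
King squares — g4: attacked by Rg8; h4: attacked by Rh3; g5: attacked by Ne6; g6: attacked by Rg8; h6: attacked by Rh3.
White has no legal moves → checkmate.

yes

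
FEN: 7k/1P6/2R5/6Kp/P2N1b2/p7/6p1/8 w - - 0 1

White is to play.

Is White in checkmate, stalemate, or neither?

White to move; white king on g5.
In check: yes, from the black bishop on f4.
Legal moves for White: Kg6, Kf6, Kxh5, Kf5, Kh4, Kxf4.
White is in check but has 6 legal moves → neither.

neither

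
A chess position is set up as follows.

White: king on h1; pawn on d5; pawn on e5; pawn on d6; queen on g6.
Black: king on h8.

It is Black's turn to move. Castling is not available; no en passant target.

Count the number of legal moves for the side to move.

Black to move; king on h8.
In check: no.
Legal moves: none.
Count: 0.

0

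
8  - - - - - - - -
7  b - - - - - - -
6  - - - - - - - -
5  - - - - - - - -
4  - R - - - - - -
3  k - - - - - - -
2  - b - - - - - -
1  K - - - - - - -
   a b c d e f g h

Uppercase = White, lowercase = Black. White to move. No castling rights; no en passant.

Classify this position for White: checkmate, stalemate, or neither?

neither

White to move; white king on a1.
In check: yes, from the black bishop on b2.
King squares — b1: available; a2: attacked by Ka3; b2: attacked by Ka3.
Legal moves for White: Kb1, Rxb2.
White is in check but has 2 legal moves → neither.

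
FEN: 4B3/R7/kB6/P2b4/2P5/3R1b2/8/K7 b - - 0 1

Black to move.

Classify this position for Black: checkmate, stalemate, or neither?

checkmate

Black to move; black king on a6.
In check: yes, from the white rook on a7.
King squares — a5: attacked by Bb6; b5: attacked by Pc4; b6: attacked by Pa5; a7: attacked by Bb6; b7: attacked by Ra7.
Legal moves for Black: none.
In check with no legal moves → checkmate.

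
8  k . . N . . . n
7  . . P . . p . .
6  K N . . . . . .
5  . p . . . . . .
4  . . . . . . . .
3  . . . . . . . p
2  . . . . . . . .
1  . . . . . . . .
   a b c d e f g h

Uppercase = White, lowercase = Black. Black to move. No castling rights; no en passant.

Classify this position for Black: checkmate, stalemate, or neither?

checkmate

Black to move; black king on a8.
In check: yes, from the white knight on b6.
King squares — a7: attacked by Ka6; b7: attacked by Ka6; b8: attacked by Pc7.
Legal moves for Black: none.
In check with no legal moves → checkmate.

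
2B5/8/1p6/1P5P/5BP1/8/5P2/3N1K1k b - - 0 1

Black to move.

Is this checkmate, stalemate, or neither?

stalemate

Black to move; black king on h1.
In check: no.
King squares — g1: attacked by Kf1; g2: attacked by Kf1; h2: attacked by Bf4.
Legal moves for Black: none.
Not in check and no legal moves → stalemate.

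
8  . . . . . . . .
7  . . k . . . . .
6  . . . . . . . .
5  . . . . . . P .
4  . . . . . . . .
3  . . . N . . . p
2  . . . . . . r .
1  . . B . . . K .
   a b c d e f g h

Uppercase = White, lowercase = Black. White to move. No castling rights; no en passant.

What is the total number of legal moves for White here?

2

White to move; king on g1.
In check: yes, from the black rook on g2.
Legal moves: Kh1, Kf1.
Count: 2.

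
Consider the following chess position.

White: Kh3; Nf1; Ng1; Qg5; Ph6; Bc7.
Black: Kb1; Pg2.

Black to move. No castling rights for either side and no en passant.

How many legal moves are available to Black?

8

Black to move; king on b1.
In check: no.
Legal moves: Kc2, Kb2, Ka2, Ka1, gxf1=Q+, gxf1=R, gxf1=B+, gxf1=N.
Count: 8.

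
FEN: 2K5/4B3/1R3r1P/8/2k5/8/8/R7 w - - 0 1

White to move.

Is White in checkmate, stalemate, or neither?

neither

White to move; white king on c8.
In check: no.
Legal moves for White include: Kd8, Kb8, Kd7, Kc7, Kb7, Bf8, Bd8, Bxf6, Bd6, Bc5, Bb4, Ba3, Rb8, Rb7, Rxf6, Re6, Rd6, Rc6+, ... (list truncated; more exist).
White has legal moves and is not in check → neither.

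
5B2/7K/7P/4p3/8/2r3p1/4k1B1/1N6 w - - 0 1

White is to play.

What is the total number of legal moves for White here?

22

White to move; king on h7.
In check: no.
Legal moves: Bg7, Be7, Bd6, Bc5, Bb4, Ba3, Kh8, Kg8, Kg7, Kg6, Ba8, Bb7, Bc6, Bd5, Be4, Bh3, Bf3+, Bh1, Bf1+, Nxc3+, Na3, Nd2.
Count: 22.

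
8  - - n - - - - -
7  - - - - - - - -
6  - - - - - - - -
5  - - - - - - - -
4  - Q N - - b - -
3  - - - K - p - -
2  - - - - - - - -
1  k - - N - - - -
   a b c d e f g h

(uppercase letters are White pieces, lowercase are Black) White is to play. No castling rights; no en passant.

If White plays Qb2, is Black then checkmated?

After Qb2: black king on a1; in check: yes, from the white queen on b2.
King squares — b1: attacked by Qb2; a2: attacked by Qb2; b2: attacked by Nd1.
Black has no legal moves → checkmate.

yes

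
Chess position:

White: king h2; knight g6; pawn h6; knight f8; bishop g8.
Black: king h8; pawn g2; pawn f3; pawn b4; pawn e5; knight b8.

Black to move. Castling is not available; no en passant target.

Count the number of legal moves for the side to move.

1

Black to move; king on h8.
In check: yes, from the white knight on g6.
Legal moves: Kxg8.
Count: 1.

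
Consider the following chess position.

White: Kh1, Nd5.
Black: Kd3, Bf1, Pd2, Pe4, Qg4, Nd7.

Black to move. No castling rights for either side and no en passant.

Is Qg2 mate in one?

yes

After Qg2: white king on h1; in check: yes, from the black queen on g2.
King squares — g1: attacked by Qg2; g2: attacked by Bf1; h2: attacked by Qg2.
White has no legal moves → checkmate.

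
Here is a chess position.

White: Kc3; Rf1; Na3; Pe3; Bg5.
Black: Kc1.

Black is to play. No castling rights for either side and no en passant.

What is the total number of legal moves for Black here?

0

Black to move; king on c1.
In check: yes, from the white rook on f1.
Legal moves: none.
Count: 0.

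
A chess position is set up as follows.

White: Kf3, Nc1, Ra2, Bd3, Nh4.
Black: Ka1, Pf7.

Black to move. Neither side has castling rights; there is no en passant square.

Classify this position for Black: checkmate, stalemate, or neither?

checkmate

Black to move; black king on a1.
In check: yes, from the white rook on a2.
King squares — b1: attacked by Bd3; a2: attacked by Nc1; b2: attacked by Ra2.
Legal moves for Black: none.
In check with no legal moves → checkmate.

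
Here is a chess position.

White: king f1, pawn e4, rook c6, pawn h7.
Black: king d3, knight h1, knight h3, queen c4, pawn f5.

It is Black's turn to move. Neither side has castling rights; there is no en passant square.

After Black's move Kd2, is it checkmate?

After Kd2: white king on f1; in check: yes, from the black queen on c4.
White has 2 legal replies: Kg2, Rxc4.
In check but a legal move exists → not checkmate.

no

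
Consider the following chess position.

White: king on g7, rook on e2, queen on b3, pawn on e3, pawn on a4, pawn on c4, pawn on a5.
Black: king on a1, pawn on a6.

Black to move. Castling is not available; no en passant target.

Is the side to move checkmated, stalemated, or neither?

Black to move; black king on a1.
In check: no.
King squares — b1: attacked by Qb3; a2: attacked by Re2; b2: attacked by Re2.
Legal moves for Black: none.
Not in check and no legal moves → stalemate.

stalemate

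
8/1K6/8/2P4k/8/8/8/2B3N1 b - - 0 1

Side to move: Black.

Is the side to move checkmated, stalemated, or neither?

neither

Black to move; black king on h5.
In check: no.
Legal moves for Black: Kg6, Kh4, Kg4.
Black has 3 legal moves and is not in check → neither.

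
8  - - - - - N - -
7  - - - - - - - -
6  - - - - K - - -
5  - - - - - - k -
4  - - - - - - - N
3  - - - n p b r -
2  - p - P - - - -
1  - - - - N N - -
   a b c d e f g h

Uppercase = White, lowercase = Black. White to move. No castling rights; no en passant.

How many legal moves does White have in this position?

19

White to move; king on e6.
In check: no.
Legal moves: Nh7+, Nd7, Nfg6, Kf7, Ke7, Kd7, Kd6, Nhg6, Nf5, Nhxf3+, Nhg2, Nxg3, Nxe3, Nh2, Nexf3+, Nxd3, Neg2, Nc2, dxe3.
Count: 19.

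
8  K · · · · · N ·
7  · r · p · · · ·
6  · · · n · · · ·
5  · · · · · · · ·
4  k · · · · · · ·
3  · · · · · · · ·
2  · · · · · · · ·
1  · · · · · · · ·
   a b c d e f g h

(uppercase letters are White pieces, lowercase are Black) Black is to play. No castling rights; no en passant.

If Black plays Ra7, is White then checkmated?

After Ra7: white king on a8; in check: yes, from the black rook on a7.
White has 2 legal replies: Kb8, Kxa7.
In check but a legal move exists → not checkmate.

no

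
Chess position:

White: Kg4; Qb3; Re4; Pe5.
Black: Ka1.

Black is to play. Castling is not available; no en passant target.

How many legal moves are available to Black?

0

Black to move; king on a1.
In check: no.
Legal moves: none.
Count: 0.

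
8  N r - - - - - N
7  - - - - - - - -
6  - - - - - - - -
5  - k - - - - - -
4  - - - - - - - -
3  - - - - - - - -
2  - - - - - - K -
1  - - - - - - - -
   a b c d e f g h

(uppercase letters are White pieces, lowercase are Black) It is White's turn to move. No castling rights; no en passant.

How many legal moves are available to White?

12

White to move; king on g2.
In check: no.
Legal moves: Nf7, Ng6, Nc7+, Nb6, Kh3, Kg3, Kf3, Kh2, Kf2, Kh1, Kg1, Kf1.
Count: 12.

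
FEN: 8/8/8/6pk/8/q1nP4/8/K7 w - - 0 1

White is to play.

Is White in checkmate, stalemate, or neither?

White to move; white king on a1.
In check: yes, from the black queen on a3.
King squares — b1: attacked by Nc3; a2: attacked by Qa3; b2: attacked by Qa3.
Legal moves for White: none.
In check with no legal moves → checkmate.

checkmate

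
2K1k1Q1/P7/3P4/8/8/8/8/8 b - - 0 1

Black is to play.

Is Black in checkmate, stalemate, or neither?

checkmate

Black to move; black king on e8.
In check: yes, from the white queen on g8.
King squares — d7: attacked by Kc8; e7: attacked by Pd6; f7: attacked by Qg8; d8: attacked by Kc8; f8: attacked by Qg8.
Legal moves for Black: none.
In check with no legal moves → checkmate.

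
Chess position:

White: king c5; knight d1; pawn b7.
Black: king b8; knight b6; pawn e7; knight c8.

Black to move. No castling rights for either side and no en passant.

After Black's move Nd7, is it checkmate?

no

After Nd7: white king on c5; in check: yes, from the black knight on d7.
White has 6 legal replies: Kc6, Kd5, Kb5, Kd4, Kc4, Kb4.
In check but a legal move exists → not checkmate.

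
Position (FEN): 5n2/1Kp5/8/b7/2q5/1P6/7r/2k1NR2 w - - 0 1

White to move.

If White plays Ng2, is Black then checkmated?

After Ng2: black king on c1; in check: yes, from the white rook on f1.
Black has 5 legal replies: Kd2, Kc2, Kb2, Be1, Qxf1.
In check but a legal move exists → not checkmate.

no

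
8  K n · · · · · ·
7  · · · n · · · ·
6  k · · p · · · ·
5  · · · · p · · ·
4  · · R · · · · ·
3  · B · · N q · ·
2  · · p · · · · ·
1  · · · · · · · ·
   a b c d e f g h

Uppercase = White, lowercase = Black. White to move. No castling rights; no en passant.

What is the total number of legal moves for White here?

3

White to move; king on a8.
In check: yes, from the black queen on f3.
Legal moves: Rc6+, Re4, Nd5.
Count: 3.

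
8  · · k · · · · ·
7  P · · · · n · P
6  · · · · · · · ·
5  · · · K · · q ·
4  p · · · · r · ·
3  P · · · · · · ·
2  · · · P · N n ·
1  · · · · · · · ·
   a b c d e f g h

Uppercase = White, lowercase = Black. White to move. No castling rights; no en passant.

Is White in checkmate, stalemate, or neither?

White to move; white king on d5.
In check: yes, from the black queen on g5.
King squares — c4: attacked by Rf4; d4: attacked by Rf4; e4: attacked by Rf4; c5: attacked by Qg5; e5: attacked by Qg5; c6: available; d6: attacked by Nf7; e6: available.
Legal moves for White: Ke6, Kc6.
White is in check but has 2 legal moves → neither.

neither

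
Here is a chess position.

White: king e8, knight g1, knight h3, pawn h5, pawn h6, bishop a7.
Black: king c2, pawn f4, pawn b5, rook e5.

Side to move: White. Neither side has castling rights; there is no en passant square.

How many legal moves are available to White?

4

White to move; king on e8.
In check: yes, from the black rook on e5.
Legal moves: Kf8, Kd8, Kf7, Kd7.
Count: 4.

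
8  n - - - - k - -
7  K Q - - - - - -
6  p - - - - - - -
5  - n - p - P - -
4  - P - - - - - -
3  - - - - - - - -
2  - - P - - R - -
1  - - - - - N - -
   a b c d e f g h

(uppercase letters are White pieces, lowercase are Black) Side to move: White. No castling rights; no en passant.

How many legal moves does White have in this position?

4

White to move; king on a7.
In check: yes, from the black knight on b5.
Legal moves: Kb8, Kxa8, Kxa6, Qxb5.
Count: 4.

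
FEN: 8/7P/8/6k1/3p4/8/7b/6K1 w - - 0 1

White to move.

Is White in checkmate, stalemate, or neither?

neither

White to move; white king on g1.
In check: yes, from the black bishop on h2.
Legal moves for White: Kxh2, Kg2, Kf2, Kh1, Kf1.
White is in check but has 5 legal moves → neither.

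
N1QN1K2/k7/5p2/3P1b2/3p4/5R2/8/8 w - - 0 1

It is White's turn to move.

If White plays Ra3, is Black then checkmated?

yes

After Ra3: black king on a7; in check: yes, from the white rook on a3.
King squares — a6: attacked by Ra3; b6: attacked by Na8; b7: attacked by Qc8; a8: attacked by Ra3; b8: attacked by Qc8.
Black has no legal moves → checkmate.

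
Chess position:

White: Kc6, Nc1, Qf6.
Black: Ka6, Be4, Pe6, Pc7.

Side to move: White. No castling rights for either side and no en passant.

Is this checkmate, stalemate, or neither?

White to move; white king on c6.
In check: yes, from the black bishop on e4.
Legal moves for White: Kd7, Kxc7, Kc5.
White is in check but has 3 legal moves → neither.

neither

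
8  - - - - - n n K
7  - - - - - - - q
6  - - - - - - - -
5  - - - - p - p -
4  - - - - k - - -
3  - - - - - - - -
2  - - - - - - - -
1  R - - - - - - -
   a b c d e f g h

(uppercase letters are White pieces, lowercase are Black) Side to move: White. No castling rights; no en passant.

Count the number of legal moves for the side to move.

0

White to move; king on h8.
In check: yes, from the black queen on h7.
Legal moves: none.
Count: 0.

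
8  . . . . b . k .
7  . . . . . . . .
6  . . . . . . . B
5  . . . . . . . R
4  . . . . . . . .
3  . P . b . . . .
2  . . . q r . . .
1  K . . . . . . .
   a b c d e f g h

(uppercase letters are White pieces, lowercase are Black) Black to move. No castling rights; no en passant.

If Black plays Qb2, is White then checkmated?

After Qb2: white king on a1; in check: yes, from the black queen on b2.
King squares — b1: attacked by Qb2; a2: attacked by Qb2; b2: attacked by Re2.
White has no legal moves → checkmate.

yes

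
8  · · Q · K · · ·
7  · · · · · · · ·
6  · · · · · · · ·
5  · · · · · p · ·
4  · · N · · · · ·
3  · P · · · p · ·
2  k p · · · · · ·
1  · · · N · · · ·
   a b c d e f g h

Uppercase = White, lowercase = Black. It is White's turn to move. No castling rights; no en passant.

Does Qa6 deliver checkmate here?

After Qa6: black king on a2; in check: yes, from the white queen on a6.
Black has 2 legal replies: Kxb3, Kb1.
In check but a legal move exists → not checkmate.

no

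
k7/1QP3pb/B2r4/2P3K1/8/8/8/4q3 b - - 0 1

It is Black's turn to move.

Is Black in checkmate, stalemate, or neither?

Black to move; black king on a8.
In check: yes, from the white queen on b7.
King squares — a7: attacked by Qb7; b7: attacked by Ba6; b8: attacked by Qb7.
Legal moves for Black: none.
In check with no legal moves → checkmate.

checkmate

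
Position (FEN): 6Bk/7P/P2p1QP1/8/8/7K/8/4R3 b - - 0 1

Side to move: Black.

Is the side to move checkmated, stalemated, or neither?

checkmate

Black to move; black king on h8.
In check: yes, from the white queen on f6.
King squares — g7: attacked by Qf6; h7: attacked by Pg6; g8: attacked by Ph7.
Legal moves for Black: none.
In check with no legal moves → checkmate.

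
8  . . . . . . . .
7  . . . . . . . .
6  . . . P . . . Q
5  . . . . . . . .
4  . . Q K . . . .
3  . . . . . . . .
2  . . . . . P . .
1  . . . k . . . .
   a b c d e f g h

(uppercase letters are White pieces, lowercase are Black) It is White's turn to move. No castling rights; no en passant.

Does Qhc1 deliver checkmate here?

yes

After Qhc1: black king on d1; in check: yes, from the white queen on c1.
King squares — c1: attacked by Qc4; e1: attacked by Qc1; c2: attacked by Qc1; d2: attacked by Qc1; e2: attacked by Qc4.
Black has no legal moves → checkmate.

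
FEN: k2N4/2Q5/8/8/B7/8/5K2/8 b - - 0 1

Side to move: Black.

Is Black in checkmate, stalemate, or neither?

stalemate

Black to move; black king on a8.
In check: no.
King squares — a7: attacked by Qc7; b7: attacked by Qc7; b8: attacked by Qc7.
Legal moves for Black: none.
Not in check and no legal moves → stalemate.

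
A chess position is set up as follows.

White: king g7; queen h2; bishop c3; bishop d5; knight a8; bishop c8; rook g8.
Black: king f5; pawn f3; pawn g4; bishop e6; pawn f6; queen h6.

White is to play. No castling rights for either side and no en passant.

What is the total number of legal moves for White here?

2

White to move; king on g7.
In check: yes, from the black queen on h6.
Legal moves: Kxh6, Qxh6.
Count: 2.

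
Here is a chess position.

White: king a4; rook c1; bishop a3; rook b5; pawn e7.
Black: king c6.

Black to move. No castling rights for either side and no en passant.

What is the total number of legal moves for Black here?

Black to move; king on c6.
In check: yes, from the white rook on c1.
Legal moves: Kd7.
Count: 1.

1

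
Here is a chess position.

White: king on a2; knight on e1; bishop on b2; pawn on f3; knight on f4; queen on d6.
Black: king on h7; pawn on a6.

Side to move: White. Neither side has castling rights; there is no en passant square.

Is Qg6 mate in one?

After Qg6: black king on h7; in check: yes, from the white queen on g6.
King squares — g6: attacked by Nf4; h6: attacked by Qg6; g7: attacked by Bb2; g8: attacked by Qg6; h8: attacked by Bb2.
Black has no legal moves → checkmate.

yes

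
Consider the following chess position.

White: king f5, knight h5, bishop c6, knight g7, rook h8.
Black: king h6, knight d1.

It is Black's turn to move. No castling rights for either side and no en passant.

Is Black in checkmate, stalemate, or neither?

checkmate

Black to move; black king on h6.
In check: yes, from the white rook on h8.
King squares — g5: attacked by Kf5; h5: attacked by Ng7; g6: attacked by Kf5; g7: attacked by Nh5; h7: attacked by Rh8.
Legal moves for Black: none.
In check with no legal moves → checkmate.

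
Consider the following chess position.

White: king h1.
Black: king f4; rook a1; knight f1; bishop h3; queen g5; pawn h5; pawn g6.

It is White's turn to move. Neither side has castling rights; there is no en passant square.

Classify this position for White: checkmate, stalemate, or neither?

stalemate

White to move; white king on h1.
In check: no.
King squares — g1: attacked by Qg5; g2: attacked by Bh3; h2: attacked by Nf1.
Legal moves for White: none.
Not in check and no legal moves → stalemate.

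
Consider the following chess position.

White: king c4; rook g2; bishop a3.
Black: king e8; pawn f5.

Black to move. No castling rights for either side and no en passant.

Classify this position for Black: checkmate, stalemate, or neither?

Black to move; black king on e8.
In check: no.
Legal moves for Black: Kd8, Kf7, Kd7, f4.
Black has 4 legal moves and is not in check → neither.

neither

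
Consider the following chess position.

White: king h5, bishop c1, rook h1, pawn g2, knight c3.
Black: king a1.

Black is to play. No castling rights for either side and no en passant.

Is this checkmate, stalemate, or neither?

stalemate

Black to move; black king on a1.
In check: no.
King squares — b1: attacked by Nc3; a2: attacked by Nc3; b2: attacked by Bc1.
Legal moves for Black: none.
Not in check and no legal moves → stalemate.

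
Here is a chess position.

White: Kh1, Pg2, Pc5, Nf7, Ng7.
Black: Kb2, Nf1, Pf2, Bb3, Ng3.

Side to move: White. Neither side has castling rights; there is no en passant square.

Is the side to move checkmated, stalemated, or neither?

White to move; white king on h1.
In check: yes, from the black knight on g3.
King squares — g1: attacked by Pf2; g2: own pawn; h2: attacked by Nf1.
Legal moves for White: none.
In check with no legal moves → checkmate.

checkmate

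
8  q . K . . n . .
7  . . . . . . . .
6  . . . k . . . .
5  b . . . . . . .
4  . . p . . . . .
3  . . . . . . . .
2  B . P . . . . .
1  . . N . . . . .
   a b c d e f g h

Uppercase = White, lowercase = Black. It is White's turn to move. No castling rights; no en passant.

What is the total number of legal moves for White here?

0

White to move; king on c8.
In check: yes, from the black queen on a8.
Legal moves: none.
Count: 0.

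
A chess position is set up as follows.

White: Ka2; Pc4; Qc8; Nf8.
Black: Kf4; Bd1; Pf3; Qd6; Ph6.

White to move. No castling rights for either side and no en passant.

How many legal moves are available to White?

White to move; king on a2.
In check: no.
Legal moves: Nh7, Nd7, Ng6+, Ne6+, Qe8, Qd8, Qb8, Qa8, Qd7, Qc7, Qb7, Qe6, Qc6, Qa6, Qf5+, Qc5, Qg4+, Qh3, Kb2, Kb1, Ka1, c5.
Count: 22.

22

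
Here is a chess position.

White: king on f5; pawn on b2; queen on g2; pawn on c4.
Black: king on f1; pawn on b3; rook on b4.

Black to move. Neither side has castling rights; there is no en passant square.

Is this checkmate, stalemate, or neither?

Black to move; black king on f1.
In check: yes, from the white queen on g2.
King squares — e1: available; g1: attacked by Qg2; e2: attacked by Qg2; f2: attacked by Qg2; g2: available.
Legal moves for Black: Kxg2, Ke1.
Black is in check but has 2 legal moves → neither.

neither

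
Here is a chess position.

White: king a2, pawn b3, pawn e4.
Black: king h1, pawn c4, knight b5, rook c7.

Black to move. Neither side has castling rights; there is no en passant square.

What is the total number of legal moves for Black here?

Black to move; king on h1.
In check: no.
Legal moves: Rc8, Rh7, Rg7, Rf7, Re7, Rd7, Rb7, Ra7+, Rc6, Rc5, Na7, Nd6, Nd4, Nc3+, Na3, Kh2, Kg2, Kg1, cxb3+, c3.
Count: 20.

20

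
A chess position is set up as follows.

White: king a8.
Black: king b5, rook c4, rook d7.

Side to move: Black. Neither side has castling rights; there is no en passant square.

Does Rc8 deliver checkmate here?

After Rc8: white king on a8; in check: yes, from the black rook on c8.
King squares — a7: attacked by Rd7; b7: attacked by Rd7; b8: attacked by Rc8.
White has no legal moves → checkmate.

yes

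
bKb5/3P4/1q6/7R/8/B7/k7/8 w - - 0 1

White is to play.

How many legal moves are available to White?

White to move; king on b8.
In check: yes, from the black queen on b6.
Legal moves: Kxc8, Kxa8.
Count: 2.

2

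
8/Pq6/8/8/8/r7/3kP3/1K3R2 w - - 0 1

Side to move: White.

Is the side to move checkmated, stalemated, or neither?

White to move; white king on b1.
In check: yes, from the black queen on b7.
King squares — a1: attacked by Ra3; c1: attacked by Kd2; a2: attacked by Ra3; b2: attacked by Qb7; c2: attacked by Kd2.
Legal moves for White: none.
In check with no legal moves → checkmate.

checkmate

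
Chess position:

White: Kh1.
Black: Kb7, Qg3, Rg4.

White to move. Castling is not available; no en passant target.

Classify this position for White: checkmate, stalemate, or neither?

White to move; white king on h1.
In check: no.
King squares — g1: attacked by Qg3; g2: attacked by Qg3; h2: attacked by Qg3.
Legal moves for White: none.
Not in check and no legal moves → stalemate.

stalemate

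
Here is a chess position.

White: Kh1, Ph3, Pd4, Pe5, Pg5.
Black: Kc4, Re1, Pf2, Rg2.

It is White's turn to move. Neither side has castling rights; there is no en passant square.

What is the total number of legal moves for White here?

White to move; king on h1.
In check: yes, from the black rook on e1.
Legal moves: Kxg2.
Count: 1.

1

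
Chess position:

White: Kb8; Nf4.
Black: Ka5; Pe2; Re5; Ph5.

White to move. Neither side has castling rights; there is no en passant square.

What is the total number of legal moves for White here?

13

White to move; king on b8.
In check: no.
Legal moves: Kc8, Ka8, Kc7, Kb7, Ka7, Ng6, Ne6, Nxh5, Nd5, Nh3, Nd3, Ng2, Nxe2.
Count: 13.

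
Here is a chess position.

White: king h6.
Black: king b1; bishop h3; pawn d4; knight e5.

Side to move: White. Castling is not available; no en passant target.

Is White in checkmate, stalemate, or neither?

neither

White to move; white king on h6.
In check: no.
Legal moves for White: Kh7, Kg7, Kh5, Kg5.
White has 4 legal moves and is not in check → neither.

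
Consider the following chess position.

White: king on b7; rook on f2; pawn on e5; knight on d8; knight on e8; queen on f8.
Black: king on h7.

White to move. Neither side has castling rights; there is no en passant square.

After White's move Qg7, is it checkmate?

After Qg7: black king on h7; in check: yes, from the white queen on g7.
King squares — g6: attacked by Qg7; h6: attacked by Qg7; g7: attacked by Ne8; g8: attacked by Qg7; h8: attacked by Qg7.
Black has no legal moves → checkmate.

yes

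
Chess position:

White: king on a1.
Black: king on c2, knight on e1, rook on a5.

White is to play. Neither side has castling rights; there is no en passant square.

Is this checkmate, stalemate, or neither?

White to move; white king on a1.
In check: yes, from the black rook on a5.
King squares — b1: attacked by Kc2; a2: attacked by Ra5; b2: attacked by Kc2.
Legal moves for White: none.
In check with no legal moves → checkmate.

checkmate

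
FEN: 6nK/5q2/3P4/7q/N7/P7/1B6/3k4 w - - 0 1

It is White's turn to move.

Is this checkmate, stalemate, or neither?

checkmate

White to move; white king on h8.
In check: yes, from the black queen on h5.
King squares — g7: attacked by Qf7; h7: attacked by Qh5; g8: attacked by Qf7.
Legal moves for White: none.
In check with no legal moves → checkmate.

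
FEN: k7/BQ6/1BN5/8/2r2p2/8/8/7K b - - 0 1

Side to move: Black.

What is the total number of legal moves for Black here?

Black to move; king on a8.
In check: yes, from the white queen on b7.
Legal moves: Kxb7.
Count: 1.

1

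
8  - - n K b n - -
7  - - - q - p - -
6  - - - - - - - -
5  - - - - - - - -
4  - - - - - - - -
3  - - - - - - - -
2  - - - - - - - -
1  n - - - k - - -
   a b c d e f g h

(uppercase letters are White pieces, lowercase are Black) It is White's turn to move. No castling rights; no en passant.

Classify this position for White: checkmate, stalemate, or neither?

White to move; white king on d8.
In check: yes, from the black queen on d7.
King squares — c7: attacked by Qd7; d7: attacked by Be8; e7: attacked by Qd7; c8: attacked by Qd7; e8: attacked by Qd7.
Legal moves for White: none.
In check with no legal moves → checkmate.

checkmate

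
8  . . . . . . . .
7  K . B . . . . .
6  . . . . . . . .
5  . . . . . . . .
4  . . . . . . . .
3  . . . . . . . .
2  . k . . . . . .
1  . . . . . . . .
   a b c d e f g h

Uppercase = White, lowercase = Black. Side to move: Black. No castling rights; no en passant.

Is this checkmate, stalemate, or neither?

neither

Black to move; black king on b2.
In check: no.
Legal moves for Black: Kc3, Kb3, Ka3, Kc2, Ka2, Kc1, Kb1, Ka1.
Black has 8 legal moves and is not in check → neither.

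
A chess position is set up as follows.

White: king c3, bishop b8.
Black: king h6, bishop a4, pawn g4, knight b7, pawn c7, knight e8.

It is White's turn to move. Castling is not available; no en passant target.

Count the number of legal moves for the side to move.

8

White to move; king on c3.
In check: no.
Legal moves: Bxc7, Ba7, Kd4, Kc4, Kb4, Kd3, Kd2, Kb2.
Count: 8.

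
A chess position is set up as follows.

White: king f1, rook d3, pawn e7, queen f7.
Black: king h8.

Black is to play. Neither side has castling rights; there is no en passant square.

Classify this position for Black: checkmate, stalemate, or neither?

stalemate

Black to move; black king on h8.
In check: no.
King squares — g7: attacked by Qf7; h7: attacked by Qf7; g8: attacked by Qf7.
Legal moves for Black: none.
Not in check and no legal moves → stalemate.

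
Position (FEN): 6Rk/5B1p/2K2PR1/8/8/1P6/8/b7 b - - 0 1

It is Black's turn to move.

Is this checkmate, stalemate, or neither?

Black to move; black king on h8.
In check: yes, from the white rook on g8.
King squares — g7: attacked by Pf6; h7: own pawn; g8: attacked by Rg6.
Legal moves for Black: none.
In check with no legal moves → checkmate.

checkmate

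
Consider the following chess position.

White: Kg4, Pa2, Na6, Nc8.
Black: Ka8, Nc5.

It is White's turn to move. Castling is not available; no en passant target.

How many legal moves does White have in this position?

18

White to move; king on g4.
In check: no.
Legal moves: Ne7, Na7, Nd6, Nb6+, Nb8, Nc7+, Nxc5, Nb4, Kh5, Kg5, Kf5, Kh4, Kf4, Kh3, Kg3, Kf3, a3, a4.
Count: 18.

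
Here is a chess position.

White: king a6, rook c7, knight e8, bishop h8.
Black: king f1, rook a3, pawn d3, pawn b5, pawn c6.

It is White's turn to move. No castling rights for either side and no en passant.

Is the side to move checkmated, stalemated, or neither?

neither

White to move; white king on a6.
In check: yes, from the black rook on a3.
King squares — a5: attacked by Ra3; b5: attacked by Pc6; b6: available; a7: attacked by Ra3; b7: available.
Legal moves for White: Kb7, Kb6.
White is in check but has 2 legal moves → neither.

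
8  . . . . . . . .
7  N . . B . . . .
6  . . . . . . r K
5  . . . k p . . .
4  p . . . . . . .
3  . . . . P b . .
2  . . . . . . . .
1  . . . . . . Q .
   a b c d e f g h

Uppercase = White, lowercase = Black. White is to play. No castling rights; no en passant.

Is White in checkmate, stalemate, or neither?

White to move; white king on h6.
In check: yes, from the black rook on g6.
King squares — g5: attacked by Rg6; h5: attacked by Bf3; g6: available; g7: attacked by Rg6; h7: available.
Legal moves for White: Kh7, Kxg6, Qxg6.
White is in check but has 3 legal moves → neither.

neither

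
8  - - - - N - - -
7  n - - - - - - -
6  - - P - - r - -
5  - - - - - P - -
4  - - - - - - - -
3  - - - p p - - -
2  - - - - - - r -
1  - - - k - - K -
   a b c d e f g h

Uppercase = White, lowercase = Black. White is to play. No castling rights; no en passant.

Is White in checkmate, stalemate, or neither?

neither

White to move; white king on g1.
In check: yes, from the black rook on g2.
King squares — f1: available; h1: available; f2: attacked by Rg2; g2: available; h2: attacked by Rg2.
Legal moves for White: Kxg2, Kh1, Kf1.
White is in check but has 3 legal moves → neither.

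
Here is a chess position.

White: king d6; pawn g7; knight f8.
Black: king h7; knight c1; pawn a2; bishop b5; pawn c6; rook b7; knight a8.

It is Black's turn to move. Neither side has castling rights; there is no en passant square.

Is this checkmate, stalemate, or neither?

neither

Black to move; black king on h7.
In check: yes, from the white knight on f8.
Legal moves for Black: Kg8, Kxg7, Kh6.
Black is in check but has 3 legal moves → neither.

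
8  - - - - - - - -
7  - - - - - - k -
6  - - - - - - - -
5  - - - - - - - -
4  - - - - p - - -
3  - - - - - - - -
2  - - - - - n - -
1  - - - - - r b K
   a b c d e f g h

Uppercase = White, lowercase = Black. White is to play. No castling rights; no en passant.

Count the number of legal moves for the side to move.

1

White to move; king on h1.
In check: yes, from the black knight on f2.
Legal moves: Kg2.
Count: 1.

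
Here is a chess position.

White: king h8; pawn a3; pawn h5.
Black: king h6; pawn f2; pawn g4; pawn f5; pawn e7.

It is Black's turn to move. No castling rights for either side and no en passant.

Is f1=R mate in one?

no

After f1=R: white king on h8; in check: no.
White is not in check, so this cannot be checkmate.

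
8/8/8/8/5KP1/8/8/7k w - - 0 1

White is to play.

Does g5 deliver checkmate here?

After g5: black king on h1; in check: no.
Black is not in check, so this cannot be checkmate.

no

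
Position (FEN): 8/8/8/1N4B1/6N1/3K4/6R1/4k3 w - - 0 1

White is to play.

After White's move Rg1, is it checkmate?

yes

After Rg1: black king on e1; in check: yes, from the white rook on g1.
King squares — d1: attacked by Rg1; f1: attacked by Rg1; d2: attacked by Kd3; e2: attacked by Kd3; f2: attacked by Ng4.
Black has no legal moves → checkmate.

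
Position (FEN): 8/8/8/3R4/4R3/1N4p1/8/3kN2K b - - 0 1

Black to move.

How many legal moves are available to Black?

Black to move; king on d1.
In check: yes, from the white rook on d5.
Legal moves: none.
Count: 0.

0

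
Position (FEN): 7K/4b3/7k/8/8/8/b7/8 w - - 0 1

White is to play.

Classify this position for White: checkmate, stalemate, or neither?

White to move; white king on h8.
In check: no.
King squares — g7: attacked by Kh6; h7: attacked by Kh6; g8: attacked by Ba2.
Legal moves for White: none.
Not in check and no legal moves → stalemate.

stalemate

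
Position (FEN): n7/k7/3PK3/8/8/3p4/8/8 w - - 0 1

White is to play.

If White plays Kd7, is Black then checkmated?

After Kd7: black king on a7; in check: no.
Black is not in check, so this cannot be checkmate.

no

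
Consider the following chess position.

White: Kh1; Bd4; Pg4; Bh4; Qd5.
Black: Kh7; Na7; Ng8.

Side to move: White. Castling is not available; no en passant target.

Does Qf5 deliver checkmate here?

After Qf5: black king on h7; in check: yes, from the white queen on f5.
Black has 1 legal reply: Kh6.
In check but a legal move exists → not checkmate.

no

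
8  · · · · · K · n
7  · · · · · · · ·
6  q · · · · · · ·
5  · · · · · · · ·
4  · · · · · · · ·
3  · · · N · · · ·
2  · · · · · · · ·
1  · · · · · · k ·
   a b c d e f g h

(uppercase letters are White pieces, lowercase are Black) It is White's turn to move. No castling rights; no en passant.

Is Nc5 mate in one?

After Nc5: black king on g1; in check: no.
Black is not in check, so this cannot be checkmate.

no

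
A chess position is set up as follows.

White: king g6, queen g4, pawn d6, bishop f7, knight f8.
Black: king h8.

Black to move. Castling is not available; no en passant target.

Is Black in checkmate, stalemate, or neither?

Black to move; black king on h8.
In check: no.
King squares — g7: attacked by Kg6; h7: attacked by Kg6; g8: attacked by Bf7.
Legal moves for Black: none.
Not in check and no legal moves → stalemate.

stalemate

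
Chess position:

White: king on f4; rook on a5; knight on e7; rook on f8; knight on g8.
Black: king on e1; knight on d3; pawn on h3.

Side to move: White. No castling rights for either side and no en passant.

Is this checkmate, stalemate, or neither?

White to move; white king on f4.
In check: yes, from the black knight on d3.
King squares — e3: available; f3: available; g3: available; e4: available; g4: available; e5: attacked by Nd3; f5: available; g5: available.
Legal moves for White: Kg5, Kf5, Kg4, Ke4, Kg3, Kf3, Ke3.
White is in check but has 7 legal moves → neither.

neither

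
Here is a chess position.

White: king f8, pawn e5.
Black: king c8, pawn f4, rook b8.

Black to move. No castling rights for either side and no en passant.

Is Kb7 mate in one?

no

After Kb7: white king on f8; in check: yes, from the black rook on b8.
White has 3 legal replies: Kg7, Kf7, Ke7.
In check but a legal move exists → not checkmate.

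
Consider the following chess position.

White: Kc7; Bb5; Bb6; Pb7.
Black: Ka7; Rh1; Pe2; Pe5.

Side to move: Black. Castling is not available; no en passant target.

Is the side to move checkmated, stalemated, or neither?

checkmate

Black to move; black king on a7.
In check: yes, from the white bishop on b6.
King squares — a6: attacked by Bb5; b6: attacked by Kc7; b7: attacked by Kc7; a8: attacked by Pb7; b8: attacked by Kc7.
Legal moves for Black: none.
In check with no legal moves → checkmate.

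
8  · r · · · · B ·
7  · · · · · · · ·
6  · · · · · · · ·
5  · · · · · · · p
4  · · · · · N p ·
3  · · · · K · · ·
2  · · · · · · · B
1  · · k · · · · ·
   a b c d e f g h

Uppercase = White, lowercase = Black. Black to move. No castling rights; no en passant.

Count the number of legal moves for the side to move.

19

Black to move; king on c1.
In check: no.
Legal moves: Rxg8, Rf8, Re8+, Rd8, Rc8, Ra8, Rb7, Rb6, Rb5, Rb4, Rb3+, Rb2, Rb1, Kc2, Kb2, Kd1, Kb1, h4, g3.
Count: 19.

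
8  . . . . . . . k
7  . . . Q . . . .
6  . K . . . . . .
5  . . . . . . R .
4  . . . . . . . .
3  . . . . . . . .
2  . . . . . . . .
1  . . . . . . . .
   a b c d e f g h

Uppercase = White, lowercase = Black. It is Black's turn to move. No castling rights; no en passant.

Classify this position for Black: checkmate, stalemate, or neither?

Black to move; black king on h8.
In check: no.
King squares — g7: attacked by Rg5; h7: attacked by Qd7; g8: attacked by Rg5.
Legal moves for Black: none.
Not in check and no legal moves → stalemate.

stalemate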